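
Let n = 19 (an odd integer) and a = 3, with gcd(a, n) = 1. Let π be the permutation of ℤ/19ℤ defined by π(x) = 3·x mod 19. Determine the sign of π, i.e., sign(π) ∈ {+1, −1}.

Orbit of 14 under x↦3x: [14, 4, 12, 17, 13, 1, 3]… (length divides ord_19(3)).
2 cycles of lengths [18, 1].
sign(π) = (−1)^{n − #cycles} = (−1)^{19−2} = (−1)^17 = -1.
Check: (3/19) = -1 by Zolotarev.

-1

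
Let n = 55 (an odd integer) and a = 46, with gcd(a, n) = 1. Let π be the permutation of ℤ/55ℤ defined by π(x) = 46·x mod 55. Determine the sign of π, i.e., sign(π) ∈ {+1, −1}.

-1

Start at x=41: 41 → 16 → 21 → 31 → 51 → 36 → 6 → … (one orbit).
Cycle type of π: 10×5 + 1×5; total 10 cycles.
n − c = 55 − 10 = 45; sign = (−1)^45 = -1.
Via Zolotarev, sign(π_{46}) = (46|55) = -1.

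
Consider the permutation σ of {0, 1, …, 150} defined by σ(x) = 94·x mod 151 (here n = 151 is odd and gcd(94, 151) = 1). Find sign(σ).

+1

Start at x=86: 86 → 81 → 64 → 127 → 9 → 91 → 98 → … (one orbit).
Cycle lengths of π_94 on ℤ/151ℤ: [25, 25, 25, 25, 25, 25, 1]; 7 cycles in total.
n − c = 151 − 7 = 144; sign = (−1)^144 = +1.
Via Zolotarev, sign(π_{94}) = (94|151) = +1.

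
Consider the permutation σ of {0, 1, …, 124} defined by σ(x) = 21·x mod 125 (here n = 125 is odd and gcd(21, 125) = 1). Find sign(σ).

+1

Trace 76: π^k(76) = [76, 96, 16, 86, 56, 51, 71] for k=0..6.
13 cycles of lengths [25, 25, 25, 25, 5, 5, 5, 5, 1, 1, 1, 1, 1].
13 cycles on 125: each ℓ→(−1)^(ℓ−1), product (−1)^112 = +1.
Check: (21/125) = +1 by Zolotarev.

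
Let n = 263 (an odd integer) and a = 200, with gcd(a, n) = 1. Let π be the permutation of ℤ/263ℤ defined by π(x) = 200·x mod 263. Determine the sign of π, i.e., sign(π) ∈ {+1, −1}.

Start at x=181: 181 → 169 → 136 → 111 → 108 → 34 → 225 → … (one orbit).
Cycle type of π: 131×2 + 1; total 3 cycles.
263 − 3 = 260 transpositions; sign(π) = (−1)^260 = +1.

+1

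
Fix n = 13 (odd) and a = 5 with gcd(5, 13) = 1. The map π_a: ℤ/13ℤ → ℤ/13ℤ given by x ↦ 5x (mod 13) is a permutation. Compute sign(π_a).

Trace 12: π^k(12) = [12, 8, 1, 5] for k=0..3.
π_5 has 4 disjoint cycles with lengths [4, 4, 4, 1] on {0,…,12}.
n − c = 13 − 4 = 9; sign = (−1)^9 = -1.

-1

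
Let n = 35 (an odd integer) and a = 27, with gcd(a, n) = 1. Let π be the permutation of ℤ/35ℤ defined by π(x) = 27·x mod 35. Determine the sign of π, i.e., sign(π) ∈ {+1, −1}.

+1

Orbit of 29 under x↦27x: [29, 13, 1, 27]… (length divides ord_35(27)).
π_27 has 11 disjoint cycles with lengths [4, 4, 4, 4, 4, 4, 4, 2, 2, 2, 1] on {0,…,34}.
35 − 11 = 24 transpositions; sign(π) = (−1)^24 = +1.
(27|35)_J = +1 (Zolotarev's lemma cross-check).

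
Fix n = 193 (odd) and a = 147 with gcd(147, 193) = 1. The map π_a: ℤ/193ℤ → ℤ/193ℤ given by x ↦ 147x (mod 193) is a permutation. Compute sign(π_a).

Orbit of 112 under x↦147x: [112, 59, 181, 166, 84, 189, 184]… (length divides ord_193(147)).
Cycle lengths of π_147 on ℤ/193ℤ: [48, 48, 48, 48, 1]; 5 cycles in total.
sign(π) = (−1)^{n − #cycles} = (−1)^{193−5} = (−1)^188 = +1.
The Jacobi symbol (147|193) = +1 (Zolotarev) agrees.

+1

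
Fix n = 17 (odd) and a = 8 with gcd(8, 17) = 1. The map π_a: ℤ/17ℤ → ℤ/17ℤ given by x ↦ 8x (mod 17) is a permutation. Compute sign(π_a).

Orbit of 15 under x↦8x: [15, 1, 8, 13, 2, 16, 9]… (length divides ord_17(8)).
Cycle type of π: 8×2 + 1; total 3 cycles.
sign(π) = (−1)^{n − #cycles} = (−1)^{17−3} = (−1)^14 = +1.
Zolotarev: (8|17) = +1, matching the cycle-count sign.

+1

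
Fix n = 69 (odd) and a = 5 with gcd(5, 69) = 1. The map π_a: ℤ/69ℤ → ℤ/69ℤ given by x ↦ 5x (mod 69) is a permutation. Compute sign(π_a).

+1

Start at x=5: 5 → 25 → 56 → 4 → 20 → 31 → 17 → … (one orbit).
Decompose π into cycles: lengths [22, 22, 22, 2, 1] (5 cycles, including the fixed point 0).
Σ(ℓ_i−1) = 69−5 = 64; sign = (−1)^64 = +1.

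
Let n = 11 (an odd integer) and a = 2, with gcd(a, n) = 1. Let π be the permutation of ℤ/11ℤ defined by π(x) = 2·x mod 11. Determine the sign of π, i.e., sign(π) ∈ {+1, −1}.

Start at x=2: 2 → 4 → 8 → 5 → 10 → 9 → 7 → … (one orbit).
Cycle type of π: 10 + 1; total 2 cycles.
11 − 2 = 9 transpositions; sign(π) = (−1)^9 = -1.

-1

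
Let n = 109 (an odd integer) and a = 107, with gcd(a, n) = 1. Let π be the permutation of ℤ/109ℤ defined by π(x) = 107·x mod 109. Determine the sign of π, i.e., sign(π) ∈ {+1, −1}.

Start at x=41: 41 → 27 → 55 → 108 → 2 → 105 → 8 → … (one orbit).
Cycle lengths of π_107 on ℤ/109ℤ: [36, 36, 36, 1]; 4 cycles in total.
Σ(ℓ_i−1) = 109−4 = 105; sign = (−1)^105 = -1.

-1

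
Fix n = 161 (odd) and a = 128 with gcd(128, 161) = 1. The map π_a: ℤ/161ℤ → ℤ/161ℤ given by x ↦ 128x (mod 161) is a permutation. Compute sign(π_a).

+1

Trace 142: π^k(142) = [142, 144, 78, 2, 95, 85, 93] for k=0..6.
The orbit structure of x ↦ 128x mod 161: 9 orbits of sizes [33, 33, 33, 33, 11, 11, 3, 3, 1].
9 cycles on 161: each ℓ→(−1)^(ℓ−1), product (−1)^152 = +1.
Via Zolotarev, sign(π_{128}) = (128|161) = +1.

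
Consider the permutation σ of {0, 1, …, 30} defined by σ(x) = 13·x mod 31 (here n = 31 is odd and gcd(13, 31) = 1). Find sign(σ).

Start at x=18: 18 → 17 → 4 → 21 → 25 → 15 → 9 → … (one orbit).
Decompose π into cycles: lengths [30, 1] (2 cycles, including the fixed point 0).
sign(π) = (−1)^{n − #cycles} = (−1)^{31−2} = (−1)^29 = -1.
Check: (13/31) = -1 by Zolotarev.

-1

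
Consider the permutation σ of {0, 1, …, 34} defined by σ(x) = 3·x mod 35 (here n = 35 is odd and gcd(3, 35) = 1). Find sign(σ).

Orbit of 1 under x↦3x: [1, 3, 9, 27, 11, 33, 29]… (length divides ord_35(3)).
Cycle type of π: 12×2 + 6 + 4 + 1; total 5 cycles.
sign(π) = (−1)^{n − #cycles} = (−1)^{35−5} = (−1)^30 = +1.

+1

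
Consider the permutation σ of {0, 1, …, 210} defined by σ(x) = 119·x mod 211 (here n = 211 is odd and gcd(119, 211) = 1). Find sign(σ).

+1

Orbit of 65 under x↦119x: [65, 139, 83, 171, 93, 95, 122]… (length divides ord_211(119)).
3 cycles of lengths [105, 105, 1].
Σ(ℓ_i−1) = 211−3 = 208; sign = (−1)^208 = +1.
(119|211)_J = +1 (Zolotarev's lemma cross-check).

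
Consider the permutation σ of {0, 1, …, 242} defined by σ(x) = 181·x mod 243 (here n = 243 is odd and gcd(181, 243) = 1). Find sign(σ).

Trace 1: π^k(1) = [1, 181, 199, 55, 235, 10, 109] for k=0..6.
π_181 has 27 disjoint cycles with lengths [27, 27, 27, 27, 27, 27, 9, 9, 9, 9, 9, 9, 3, 3, 3, 3, 3, 3, 1, 1, 1, 1, 1, 1, 1, 1, 1] on {0,…,242}.
n − c = 243 − 27 = 216; sign = (−1)^216 = +1.
The Jacobi symbol (181|243) = +1 (Zolotarev) agrees.

+1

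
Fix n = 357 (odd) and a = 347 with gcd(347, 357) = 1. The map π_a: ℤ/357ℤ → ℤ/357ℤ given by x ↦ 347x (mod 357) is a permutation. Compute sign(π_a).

Orbit of 253 under x↦347x: [253, 326, 310, 113, 298, 233, 169]… (length divides ord_357(347)).
Cycle type of π: 48×6 + 16×3 + 6×2 + 3×2 + 2 + 1; total 15 cycles.
Σ(ℓ_i−1) = 357−15 = 342; sign = (−1)^342 = +1.
Via Zolotarev, sign(π_{347}) = (347|357) = +1.

+1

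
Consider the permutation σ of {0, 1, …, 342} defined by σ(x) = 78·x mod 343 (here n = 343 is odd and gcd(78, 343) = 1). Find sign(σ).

Orbit of 127 under x↦78x: [127, 302, 232, 260, 43, 267, 246]… (length divides ord_343(78)).
Cycle lengths of π_78 on ℤ/343ℤ: [49, 49, 49, 49, 49, 49, 7, 7, 7, 7, 7, 7, 1, 1, 1, 1, 1, 1, 1]; 19 cycles in total.
Σ(ℓ_i−1) = 343−19 = 324; sign = (−1)^324 = +1.
The Jacobi symbol (78|343) = +1 (Zolotarev) agrees.

+1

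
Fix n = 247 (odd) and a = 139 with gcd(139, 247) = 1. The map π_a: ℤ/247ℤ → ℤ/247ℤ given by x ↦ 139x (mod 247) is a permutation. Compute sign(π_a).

+1

Orbit of 55 under x↦139x: [55, 235, 61, 81, 144, 9, 16]… (length divides ord_247(139)).
π_139 has 31 disjoint cycles with lengths [9, 9, 9, 9, 9, 9, 9, 9, 9, 9, 9, 9, 9, 9, 9, 9, 9, 9, 9, 9, 9, 9, 9, 9, 9, 9, 3, 3, 3, 3, 1] on {0,…,246}.
31 cycles on 247: each ℓ→(−1)^(ℓ−1), product (−1)^216 = +1.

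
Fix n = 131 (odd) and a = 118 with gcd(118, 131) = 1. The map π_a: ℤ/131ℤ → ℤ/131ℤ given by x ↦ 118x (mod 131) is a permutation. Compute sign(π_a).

-1

Start at x=38: 38 → 30 → 3 → 92 → 114 → 90 → 9 → … (one orbit).
2 cycles of lengths [130, 1].
n − c = 131 − 2 = 129; sign = (−1)^129 = -1.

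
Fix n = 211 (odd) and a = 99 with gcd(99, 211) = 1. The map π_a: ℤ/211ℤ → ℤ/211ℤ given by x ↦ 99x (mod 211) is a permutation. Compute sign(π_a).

+1

Orbit of 171 under x↦99x: [171, 49, 209, 13, 21, 180, 96]… (length divides ord_211(99)).
Decompose π into cycles: lengths [105, 105, 1] (3 cycles, including the fixed point 0).
sign(π) = (−1)^{n − #cycles} = (−1)^{211−3} = (−1)^208 = +1.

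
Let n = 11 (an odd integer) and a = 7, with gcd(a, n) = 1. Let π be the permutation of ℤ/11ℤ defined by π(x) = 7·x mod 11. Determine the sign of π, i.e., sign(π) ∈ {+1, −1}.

-1

Start at x=7: 7 → 5 → 2 → 3 → 10 → 4 → 6 → … (one orbit).
The orbit structure of x ↦ 7x mod 11: 2 orbits of sizes [10, 1].
11 − 2 = 9 transpositions; sign(π) = (−1)^9 = -1.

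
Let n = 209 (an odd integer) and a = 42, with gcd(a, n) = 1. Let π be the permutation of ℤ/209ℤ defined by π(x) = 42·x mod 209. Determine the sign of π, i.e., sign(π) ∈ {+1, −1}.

Orbit of 144 under x↦42x: [144, 196, 81, 58, 137, 111, 64]… (length divides ord_209(42)).
9 cycles of lengths [45, 45, 45, 45, 9, 9, 5, 5, 1].
n − c = 209 − 9 = 200; sign = (−1)^200 = +1.
Via Zolotarev, sign(π_{42}) = (42|209) = +1.

+1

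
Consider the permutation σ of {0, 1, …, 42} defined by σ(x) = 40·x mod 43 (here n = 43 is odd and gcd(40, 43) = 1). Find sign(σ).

Trace 16: π^k(16) = [16, 38, 15, 41, 6, 25, 11] for k=0..6.
3 cycles of lengths [21, 21, 1].
With 3 cycles on 43 points, sign = (−1)^{43−3} = +1.

+1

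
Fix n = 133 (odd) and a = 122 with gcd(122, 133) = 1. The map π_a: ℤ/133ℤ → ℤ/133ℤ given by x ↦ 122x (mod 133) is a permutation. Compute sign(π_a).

+1

Orbit of 122 under x↦122x: [122, 121, 132, 11, 12, 1]… (length divides ord_133(122)).
π_122 has 23 disjoint cycles with lengths [6, 6, 6, 6, 6, 6, 6, 6, 6, 6, 6, 6, 6, 6, 6, 6, 6, 6, 6, 6, 6, 6, 1] on {0,…,132}.
23 cycles on 133: each ℓ→(−1)^(ℓ−1), product (−1)^110 = +1.
Zolotarev: (122|133) = +1, matching the cycle-count sign.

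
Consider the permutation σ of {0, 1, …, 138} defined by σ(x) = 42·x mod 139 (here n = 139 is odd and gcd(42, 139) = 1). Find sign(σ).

Orbit of 96 under x↦42x: [96, 1, 42]… (length divides ord_139(42)).
The orbit structure of x ↦ 42x mod 139: 47 orbits of sizes [3, 3, 3, 3, 3, 3, 3, 3, 3, 3, 3, 3, 3, 3, 3, 3, 3, 3, 3, 3, 3, 3, 3, 3, 3, 3, 3, 3, 3, 3, 3, 3, 3, 3, 3, 3, 3, 3, 3, 3, 3, 3, 3, 3, 3, 3, 1].
n − c = 139 − 47 = 92; sign = (−1)^92 = +1.

+1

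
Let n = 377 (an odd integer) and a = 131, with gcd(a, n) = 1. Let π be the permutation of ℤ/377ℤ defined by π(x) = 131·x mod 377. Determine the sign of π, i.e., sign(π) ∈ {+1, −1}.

Start at x=183: 183 → 222 → 53 → 157 → 209 → 235 → 248 → … (one orbit).
Decompose π into cycles: lengths [28, 28, 28, 28, 28, 28, 28, 28, 28, 28, 28, 28, 28, 1, 1, 1, 1, 1, 1, 1, 1, 1, 1, 1, 1, 1] (26 cycles, including the fixed point 0).
n − c = 377 − 26 = 351; sign = (−1)^351 = -1.

-1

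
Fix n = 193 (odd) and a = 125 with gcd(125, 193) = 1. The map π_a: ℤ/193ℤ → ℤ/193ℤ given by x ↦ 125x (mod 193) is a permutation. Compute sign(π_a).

Orbit of 33 under x↦125x: [33, 72, 122, 3, 182, 169, 88]… (length divides ord_193(125)).
4 cycles of lengths [64, 64, 64, 1].
n − c = 193 − 4 = 189; sign = (−1)^189 = -1.
(125|193)_J = -1 (Zolotarev's lemma cross-check).

-1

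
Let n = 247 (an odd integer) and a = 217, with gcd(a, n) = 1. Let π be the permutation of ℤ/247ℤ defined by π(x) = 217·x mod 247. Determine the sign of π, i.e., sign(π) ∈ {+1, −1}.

-1

Trace 1: π^k(1) = [1, 217, 159, 170, 87, 107] for k=0..5.
The orbit structure of x ↦ 217x mod 247: 44 orbits of sizes [6, 6, 6, 6, 6, 6, 6, 6, 6, 6, 6, 6, 6, 6, 6, 6, 6, 6, 6, 6, 6, 6, 6, 6, 6, 6, 6, 6, 6, 6, 6, 6, 6, 6, 6, 6, 6, 6, 6, 3, 3, 3, 3, 1].
Σ(ℓ_i−1) = 247−44 = 203; sign = (−1)^203 = -1.
Via Zolotarev, sign(π_{217}) = (217|247) = -1.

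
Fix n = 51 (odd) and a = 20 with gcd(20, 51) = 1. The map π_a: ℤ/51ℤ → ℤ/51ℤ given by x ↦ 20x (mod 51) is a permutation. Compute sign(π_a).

+1

Trace 44: π^k(44) = [44, 13, 5, 49, 11, 16, 14] for k=0..6.
The orbit structure of x ↦ 20x mod 51: 5 orbits of sizes [16, 16, 16, 2, 1].
n − c = 51 − 5 = 46; sign = (−1)^46 = +1.
The Jacobi symbol (20|51) = +1 (Zolotarev) agrees.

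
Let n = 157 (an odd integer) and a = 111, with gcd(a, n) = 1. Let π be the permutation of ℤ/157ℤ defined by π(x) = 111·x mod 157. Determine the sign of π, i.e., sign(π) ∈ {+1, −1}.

Start at x=16: 16 → 49 → 101 → 64 → 39 → 90 → 99 → … (one orbit).
Cycle type of π: 26×6 + 1; total 7 cycles.
With 7 cycles on 157 points, sign = (−1)^{157−7} = +1.

+1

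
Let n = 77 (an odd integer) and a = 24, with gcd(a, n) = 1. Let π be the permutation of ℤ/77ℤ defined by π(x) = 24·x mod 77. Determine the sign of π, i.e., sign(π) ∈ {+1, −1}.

+1

Trace 6: π^k(6) = [6, 67, 68, 15, 52, 16, 76] for k=0..6.
5 cycles of lengths [30, 30, 10, 6, 1].
With 5 cycles on 77 points, sign = (−1)^{77−5} = +1.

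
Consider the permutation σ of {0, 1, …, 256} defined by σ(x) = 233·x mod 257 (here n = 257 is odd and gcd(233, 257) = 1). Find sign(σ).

-1

Start at x=23: 23 → 219 → 141 → 214 → 4 → 161 → 248 → … (one orbit).
π_233 has 2 disjoint cycles with lengths [256, 1] on {0,…,256}.
257 − 2 = 255 transpositions; sign(π) = (−1)^255 = -1.
Zolotarev: (233|257) = -1, matching the cycle-count sign.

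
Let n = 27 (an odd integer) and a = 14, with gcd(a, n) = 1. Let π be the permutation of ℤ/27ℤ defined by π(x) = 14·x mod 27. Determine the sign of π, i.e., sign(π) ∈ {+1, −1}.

-1

Start at x=19: 19 → 23 → 25 → 26 → 13 → 20 → 10 → … (one orbit).
Cycle type of π: 18 + 6 + 2 + 1; total 4 cycles.
Σ(ℓ_i−1) = 27−4 = 23; sign = (−1)^23 = -1.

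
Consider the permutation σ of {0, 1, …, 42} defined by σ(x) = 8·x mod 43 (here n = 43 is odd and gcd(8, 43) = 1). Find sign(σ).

Orbit of 16 under x↦8x: [16, 42, 35, 22, 4, 32, 41]… (length divides ord_43(8)).
4 cycles of lengths [14, 14, 14, 1].
sign(π) = (−1)^{n − #cycles} = (−1)^{43−4} = (−1)^39 = -1.
The Jacobi symbol (8|43) = -1 (Zolotarev) agrees.

-1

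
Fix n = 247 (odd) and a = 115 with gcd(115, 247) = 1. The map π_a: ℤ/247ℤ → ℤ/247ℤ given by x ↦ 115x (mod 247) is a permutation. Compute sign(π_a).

Start at x=20: 20 → 77 → 210 → 191 → 229 → 153 → 58 → … (one orbit).
Cycle type of π: 12×19 + 1×19; total 38 cycles.
Σ(ℓ_i−1) = 247−38 = 209; sign = (−1)^209 = -1.

-1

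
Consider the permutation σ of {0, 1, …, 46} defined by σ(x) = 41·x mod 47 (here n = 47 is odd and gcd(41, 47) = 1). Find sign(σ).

-1

Trace 29: π^k(29) = [29, 14, 10, 34, 31, 2, 35] for k=0..6.
The orbit structure of x ↦ 41x mod 47: 2 orbits of sizes [46, 1].
With 2 cycles on 47 points, sign = (−1)^{47−2} = -1.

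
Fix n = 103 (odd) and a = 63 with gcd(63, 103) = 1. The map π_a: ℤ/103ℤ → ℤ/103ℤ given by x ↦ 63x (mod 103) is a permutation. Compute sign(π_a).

Trace 46: π^k(46) = [46, 14, 58, 49, 100, 17, 41] for k=0..6.
π_63 has 3 disjoint cycles with lengths [51, 51, 1] on {0,…,102}.
sign(π) = (−1)^{n − #cycles} = (−1)^{103−3} = (−1)^100 = +1.

+1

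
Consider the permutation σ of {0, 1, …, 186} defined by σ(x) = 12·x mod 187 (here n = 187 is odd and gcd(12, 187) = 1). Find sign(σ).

-1

Start at x=12: 12 → 144 → 45 → 166 → 122 → 155 → 177 → … (one orbit).
22 cycles of lengths [16, 16, 16, 16, 16, 16, 16, 16, 16, 16, 16, 1, 1, 1, 1, 1, 1, 1, 1, 1, 1, 1].
sign(π) = (−1)^{n − #cycles} = (−1)^{187−22} = (−1)^165 = -1.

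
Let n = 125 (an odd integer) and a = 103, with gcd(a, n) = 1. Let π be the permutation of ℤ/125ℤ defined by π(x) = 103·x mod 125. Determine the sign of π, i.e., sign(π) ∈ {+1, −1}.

-1

Trace 124: π^k(124) = [124, 22, 16, 23, 119, 7, 96] for k=0..6.
The orbit structure of x ↦ 103x mod 125: 4 orbits of sizes [100, 20, 4, 1].
125 − 4 = 121 transpositions; sign(π) = (−1)^121 = -1.
The Jacobi symbol (103|125) = -1 (Zolotarev) agrees.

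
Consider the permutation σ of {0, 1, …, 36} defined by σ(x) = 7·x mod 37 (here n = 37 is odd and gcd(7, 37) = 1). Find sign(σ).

Orbit of 10 under x↦7x: [10, 33, 9, 26, 34, 16, 1]… (length divides ord_37(7)).
5 cycles of lengths [9, 9, 9, 9, 1].
sign(π) = (−1)^{n − #cycles} = (−1)^{37−5} = (−1)^32 = +1.
The Jacobi symbol (7|37) = +1 (Zolotarev) agrees.

+1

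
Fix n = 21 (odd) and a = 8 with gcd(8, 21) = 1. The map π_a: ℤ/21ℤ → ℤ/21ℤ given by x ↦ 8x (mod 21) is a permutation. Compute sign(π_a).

Start at x=8: 8 → 1 → 8 (one orbit).
Cycle lengths of π_8 on ℤ/21ℤ: [2, 2, 2, 2, 2, 2, 2, 1, 1, 1, 1, 1, 1, 1]; 14 cycles in total.
With 14 cycles on 21 points, sign = (−1)^{21−14} = -1.

-1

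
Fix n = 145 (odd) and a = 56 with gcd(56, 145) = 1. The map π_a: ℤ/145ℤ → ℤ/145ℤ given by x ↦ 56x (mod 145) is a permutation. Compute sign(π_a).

Trace 6: π^k(6) = [6, 46, 111, 126, 96, 11, 36] for k=0..6.
10 cycles of lengths [28, 28, 28, 28, 28, 1, 1, 1, 1, 1].
10 cycles on 145: each ℓ→(−1)^(ℓ−1), product (−1)^135 = -1.

-1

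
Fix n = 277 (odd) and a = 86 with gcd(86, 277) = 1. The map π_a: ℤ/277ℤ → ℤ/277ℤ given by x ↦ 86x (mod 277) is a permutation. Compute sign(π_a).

Orbit of 157 under x↦86x: [157, 206, 265, 76, 165, 63, 155]… (length divides ord_277(86)).
Decompose π into cycles: lengths [138, 138, 1] (3 cycles, including the fixed point 0).
3 cycles on 277: each ℓ→(−1)^(ℓ−1), product (−1)^274 = +1.

+1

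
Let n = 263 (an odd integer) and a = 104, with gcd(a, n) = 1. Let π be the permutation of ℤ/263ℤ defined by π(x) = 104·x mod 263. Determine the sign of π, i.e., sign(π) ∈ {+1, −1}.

+1

Start at x=25: 25 → 233 → 36 → 62 → 136 → 205 → 17 → … (one orbit).
Decompose π into cycles: lengths [131, 131, 1] (3 cycles, including the fixed point 0).
n − c = 263 − 3 = 260; sign = (−1)^260 = +1.
Via Zolotarev, sign(π_{104}) = (104|263) = +1.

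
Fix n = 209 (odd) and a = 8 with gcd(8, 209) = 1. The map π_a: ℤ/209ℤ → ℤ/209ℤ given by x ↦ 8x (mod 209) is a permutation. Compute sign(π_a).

Trace 50: π^k(50) = [50, 191, 65, 102, 189, 49, 183] for k=0..6.
The orbit structure of x ↦ 8x mod 209: 11 orbits of sizes [30, 30, 30, 30, 30, 30, 10, 6, 6, 6, 1].
sign(π) = (−1)^{n − #cycles} = (−1)^{209−11} = (−1)^198 = +1.
(8|209)_J = +1 (Zolotarev's lemma cross-check).

+1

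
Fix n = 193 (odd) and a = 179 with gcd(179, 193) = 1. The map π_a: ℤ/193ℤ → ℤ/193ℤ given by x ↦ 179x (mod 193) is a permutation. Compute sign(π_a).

Trace 190: π^k(190) = [190, 42, 184, 126, 166, 185, 112] for k=0..6.
Cycle lengths of π_179 on ℤ/193ℤ: [32, 32, 32, 32, 32, 32, 1]; 7 cycles in total.
Σ(ℓ_i−1) = 193−7 = 186; sign = (−1)^186 = +1.
Via Zolotarev, sign(π_{179}) = (179|193) = +1.

+1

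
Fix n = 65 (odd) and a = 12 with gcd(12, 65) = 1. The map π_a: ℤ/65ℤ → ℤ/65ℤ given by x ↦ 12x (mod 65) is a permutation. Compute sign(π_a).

Trace 12: π^k(12) = [12, 14, 38, 1] for k=0..3.
π_12 has 20 disjoint cycles with lengths [4, 4, 4, 4, 4, 4, 4, 4, 4, 4, 4, 4, 4, 2, 2, 2, 2, 2, 2, 1] on {0,…,64}.
Σ(ℓ_i−1) = 65−20 = 45; sign = (−1)^45 = -1.

-1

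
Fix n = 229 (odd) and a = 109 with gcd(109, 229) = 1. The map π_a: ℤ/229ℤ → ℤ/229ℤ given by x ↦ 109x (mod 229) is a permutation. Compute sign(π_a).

Start at x=214: 214 → 197 → 176 → 177 → 57 → 30 → 64 → … (one orbit).
The orbit structure of x ↦ 109x mod 229: 4 orbits of sizes [76, 76, 76, 1].
With 4 cycles on 229 points, sign = (−1)^{229−4} = -1.
Via Zolotarev, sign(π_{109}) = (109|229) = -1.

-1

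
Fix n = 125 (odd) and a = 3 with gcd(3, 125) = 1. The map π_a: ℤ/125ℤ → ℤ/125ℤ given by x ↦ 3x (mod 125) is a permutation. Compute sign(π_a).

-1

Trace 59: π^k(59) = [59, 52, 31, 93, 29, 87, 11] for k=0..6.
The orbit structure of x ↦ 3x mod 125: 4 orbits of sizes [100, 20, 4, 1].
With 4 cycles on 125 points, sign = (−1)^{125−4} = -1.
Zolotarev: (3|125) = -1, matching the cycle-count sign.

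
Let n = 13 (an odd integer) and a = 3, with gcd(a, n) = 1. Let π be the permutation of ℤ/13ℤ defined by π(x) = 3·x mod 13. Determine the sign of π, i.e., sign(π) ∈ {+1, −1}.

Start at x=1: 1 → 3 → 9 → 1 (one orbit).
Cycle type of π: 3×4 + 1; total 5 cycles.
n − c = 13 − 5 = 8; sign = (−1)^8 = +1.

+1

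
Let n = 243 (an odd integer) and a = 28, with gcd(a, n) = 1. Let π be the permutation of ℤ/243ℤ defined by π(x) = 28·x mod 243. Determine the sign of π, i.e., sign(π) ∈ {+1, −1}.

+1

Orbit of 55 under x↦28x: [55, 82, 109, 136, 163, 190, 217]… (length divides ord_243(28)).
Cycle type of π: 9×18 + 3×18 + 1×27; total 63 cycles.
243 − 63 = 180 transpositions; sign(π) = (−1)^180 = +1.
The Jacobi symbol (28|243) = +1 (Zolotarev) agrees.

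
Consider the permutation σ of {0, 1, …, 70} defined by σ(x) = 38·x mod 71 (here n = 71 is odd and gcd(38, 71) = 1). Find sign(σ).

Orbit of 19 under x↦38x: [19, 12, 30, 4, 10, 25, 27]… (length divides ord_71(38)).
Decompose π into cycles: lengths [35, 35, 1] (3 cycles, including the fixed point 0).
With 3 cycles on 71 points, sign = (−1)^{71−3} = +1.
Zolotarev: (38|71) = +1, matching the cycle-count sign.

+1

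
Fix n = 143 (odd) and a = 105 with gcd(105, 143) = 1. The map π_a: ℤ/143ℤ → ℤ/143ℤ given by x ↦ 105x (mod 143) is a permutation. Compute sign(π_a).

-1

Start at x=27: 27 → 118 → 92 → 79 → 1 → 105 → 14 → … (one orbit).
Decompose π into cycles: lengths [10, 10, 10, 10, 10, 10, 10, 10, 10, 10, 10, 10, 10, 1, 1, 1, 1, 1, 1, 1, 1, 1, 1, 1, 1, 1] (26 cycles, including the fixed point 0).
Σ(ℓ_i−1) = 143−26 = 117; sign = (−1)^117 = -1.
Via Zolotarev, sign(π_{105}) = (105|143) = -1.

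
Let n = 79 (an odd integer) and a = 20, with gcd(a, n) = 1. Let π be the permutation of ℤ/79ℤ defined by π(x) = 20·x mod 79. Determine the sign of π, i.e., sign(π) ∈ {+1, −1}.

+1

Orbit of 25 under x↦20x: [25, 26, 46, 51, 72, 18, 44]… (length divides ord_79(20)).
Decompose π into cycles: lengths [39, 39, 1] (3 cycles, including the fixed point 0).
Σ(ℓ_i−1) = 79−3 = 76; sign = (−1)^76 = +1.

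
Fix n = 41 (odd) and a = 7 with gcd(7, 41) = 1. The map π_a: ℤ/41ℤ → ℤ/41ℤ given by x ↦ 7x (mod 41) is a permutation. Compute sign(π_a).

-1

Trace 14: π^k(14) = [14, 16, 30, 5, 35, 40, 34] for k=0..6.
π_7 has 2 disjoint cycles with lengths [40, 1] on {0,…,40}.
n − c = 41 − 2 = 39; sign = (−1)^39 = -1.
(7|41)_J = -1 (Zolotarev's lemma cross-check).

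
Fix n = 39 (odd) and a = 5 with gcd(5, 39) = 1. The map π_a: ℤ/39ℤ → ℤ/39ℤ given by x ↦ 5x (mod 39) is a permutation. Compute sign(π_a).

+1

Start at x=25: 25 → 8 → 1 → 5 → 25 (one orbit).
11 cycles of lengths [4, 4, 4, 4, 4, 4, 4, 4, 4, 2, 1].
sign(π) = (−1)^{n − #cycles} = (−1)^{39−11} = (−1)^28 = +1.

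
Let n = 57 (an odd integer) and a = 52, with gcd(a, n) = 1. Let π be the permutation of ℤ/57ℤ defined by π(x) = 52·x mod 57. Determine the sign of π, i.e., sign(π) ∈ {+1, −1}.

-1

Start at x=13: 13 → 49 → 40 → 28 → 31 → 16 → 34 → … (one orbit).
Cycle type of π: 18×3 + 1×3; total 6 cycles.
6 cycles on 57: each ℓ→(−1)^(ℓ−1), product (−1)^51 = -1.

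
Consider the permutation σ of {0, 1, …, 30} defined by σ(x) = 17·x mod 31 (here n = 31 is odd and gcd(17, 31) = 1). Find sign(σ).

Start at x=4: 4 → 6 → 9 → 29 → 28 → 11 → 1 → … (one orbit).
The orbit structure of x ↦ 17x mod 31: 2 orbits of sizes [30, 1].
Σ(ℓ_i−1) = 31−2 = 29; sign = (−1)^29 = -1.
Zolotarev: (17|31) = -1, matching the cycle-count sign.

-1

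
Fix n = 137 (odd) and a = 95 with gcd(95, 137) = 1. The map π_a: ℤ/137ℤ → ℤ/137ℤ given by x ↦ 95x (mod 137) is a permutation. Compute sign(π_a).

-1

Trace 100: π^k(100) = [100, 47, 81, 23, 130, 20, 119] for k=0..6.
Decompose π into cycles: lengths [136, 1] (2 cycles, including the fixed point 0).
137 − 2 = 135 transpositions; sign(π) = (−1)^135 = -1.
Zolotarev: (95|137) = -1, matching the cycle-count sign.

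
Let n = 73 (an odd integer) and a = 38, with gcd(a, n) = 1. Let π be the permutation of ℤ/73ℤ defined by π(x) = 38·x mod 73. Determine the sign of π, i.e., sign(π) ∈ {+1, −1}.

+1

Orbit of 32 under x↦38x: [32, 48, 72, 35, 16, 24, 36]… (length divides ord_73(38)).
π_38 has 3 disjoint cycles with lengths [36, 36, 1] on {0,…,72}.
n − c = 73 − 3 = 70; sign = (−1)^70 = +1.
Check: (38/73) = +1 by Zolotarev.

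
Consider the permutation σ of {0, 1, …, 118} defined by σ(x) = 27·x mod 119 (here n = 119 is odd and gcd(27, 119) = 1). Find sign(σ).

Trace 8: π^k(8) = [8, 97, 1, 27, 15, 48, 106] for k=0..6.
11 cycles of lengths [16, 16, 16, 16, 16, 16, 16, 2, 2, 2, 1].
119 − 11 = 108 transpositions; sign(π) = (−1)^108 = +1.

+1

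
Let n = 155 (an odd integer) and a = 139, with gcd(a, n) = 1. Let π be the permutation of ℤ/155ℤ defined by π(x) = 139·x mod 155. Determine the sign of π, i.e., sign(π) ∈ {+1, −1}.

-1

Trace 16: π^k(16) = [16, 54, 66, 29, 1, 139, 101] for k=0..6.
Cycle lengths of π_139 on ℤ/155ℤ: [10, 10, 10, 10, 10, 10, 10, 10, 10, 10, 10, 10, 10, 10, 10, 2, 2, 1]; 18 cycles in total.
n − c = 155 − 18 = 137; sign = (−1)^137 = -1.
(139|155)_J = -1 (Zolotarev's lemma cross-check).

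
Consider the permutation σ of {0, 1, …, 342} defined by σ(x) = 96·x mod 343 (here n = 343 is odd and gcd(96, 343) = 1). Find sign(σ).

-1

Orbit of 51 under x↦96x: [51, 94, 106, 229, 32, 328, 275]… (length divides ord_343(96)).
The orbit structure of x ↦ 96x mod 343: 4 orbits of sizes [294, 42, 6, 1].
sign(π) = (−1)^{n − #cycles} = (−1)^{343−4} = (−1)^339 = -1.
Zolotarev: (96|343) = -1, matching the cycle-count sign.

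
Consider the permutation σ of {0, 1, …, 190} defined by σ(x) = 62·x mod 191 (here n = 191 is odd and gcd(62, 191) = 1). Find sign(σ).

-1

Orbit of 53 under x↦62x: [53, 39, 126, 172, 159, 117, 187]… (length divides ord_191(62)).
Decompose π into cycles: lengths [190, 1] (2 cycles, including the fixed point 0).
n − c = 191 − 2 = 189; sign = (−1)^189 = -1.
The Jacobi symbol (62|191) = -1 (Zolotarev) agrees.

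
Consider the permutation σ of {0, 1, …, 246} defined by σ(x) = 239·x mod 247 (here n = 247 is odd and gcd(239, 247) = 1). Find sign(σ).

Trace 77: π^k(77) = [77, 125, 235, 96, 220, 216, 1] for k=0..6.
28 cycles of lengths [12, 12, 12, 12, 12, 12, 12, 12, 12, 12, 12, 12, 12, 12, 12, 12, 12, 12, 4, 4, 4, 3, 3, 3, 3, 3, 3, 1].
247 − 28 = 219 transpositions; sign(π) = (−1)^219 = -1.
Check: (239/247) = -1 by Zolotarev.

-1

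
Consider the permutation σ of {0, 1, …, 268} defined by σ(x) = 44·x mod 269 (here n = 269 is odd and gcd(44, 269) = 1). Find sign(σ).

Orbit of 115 under x↦44x: [115, 218, 177, 256, 235, 118, 81]… (length divides ord_269(44)).
π_44 has 5 disjoint cycles with lengths [67, 67, 67, 67, 1] on {0,…,268}.
sign(π) = (−1)^{n − #cycles} = (−1)^{269−5} = (−1)^264 = +1.
Via Zolotarev, sign(π_{44}) = (44|269) = +1.

+1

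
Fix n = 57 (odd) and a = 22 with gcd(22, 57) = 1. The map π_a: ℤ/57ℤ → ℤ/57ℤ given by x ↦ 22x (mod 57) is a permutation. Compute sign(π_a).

Start at x=55: 55 → 13 → 1 → 22 → 28 → 46 → 43 → … (one orbit).
6 cycles of lengths [18, 18, 18, 1, 1, 1].
57 − 6 = 51 transpositions; sign(π) = (−1)^51 = -1.
Check: (22/57) = -1 by Zolotarev.

-1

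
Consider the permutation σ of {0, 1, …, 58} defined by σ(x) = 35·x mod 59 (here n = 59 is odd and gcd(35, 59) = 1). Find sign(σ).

+1

Start at x=16: 16 → 29 → 12 → 7 → 9 → 20 → 51 → … (one orbit).
Decompose π into cycles: lengths [29, 29, 1] (3 cycles, including the fixed point 0).
59 − 3 = 56 transpositions; sign(π) = (−1)^56 = +1.
(35|59)_J = +1 (Zolotarev's lemma cross-check).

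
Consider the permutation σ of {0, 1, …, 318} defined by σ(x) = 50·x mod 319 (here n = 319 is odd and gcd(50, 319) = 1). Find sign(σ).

Orbit of 265 under x↦50x: [265, 171, 256, 40, 86, 153, 313]… (length divides ord_319(50)).
Cycle type of π: 140×2 + 28 + 10 + 1; total 5 cycles.
sign(π) = (−1)^{n − #cycles} = (−1)^{319−5} = (−1)^314 = +1.

+1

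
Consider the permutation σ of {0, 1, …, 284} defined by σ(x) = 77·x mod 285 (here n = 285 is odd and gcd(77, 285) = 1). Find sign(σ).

+1

Start at x=248: 248 → 1 → 77 → 229 → 248 (one orbit).
Cycle type of π: 4×57 + 2×19 + 1×19; total 95 cycles.
285 − 95 = 190 transpositions; sign(π) = (−1)^190 = +1.
Zolotarev: (77|285) = +1, matching the cycle-count sign.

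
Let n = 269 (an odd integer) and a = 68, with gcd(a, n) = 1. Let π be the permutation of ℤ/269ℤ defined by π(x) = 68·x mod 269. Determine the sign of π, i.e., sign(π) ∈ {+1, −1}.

Start at x=187: 187 → 73 → 122 → 226 → 35 → 228 → 171 → … (one orbit).
The orbit structure of x ↦ 68x mod 269: 2 orbits of sizes [268, 1].
n − c = 269 − 2 = 267; sign = (−1)^267 = -1.
Via Zolotarev, sign(π_{68}) = (68|269) = -1.

-1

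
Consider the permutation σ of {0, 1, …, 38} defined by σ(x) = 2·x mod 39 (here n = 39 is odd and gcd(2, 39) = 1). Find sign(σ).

Trace 10: π^k(10) = [10, 20, 1, 2, 4, 8, 16] for k=0..6.
Decompose π into cycles: lengths [12, 12, 12, 2, 1] (5 cycles, including the fixed point 0).
sign(π) = (−1)^{n − #cycles} = (−1)^{39−5} = (−1)^34 = +1.

+1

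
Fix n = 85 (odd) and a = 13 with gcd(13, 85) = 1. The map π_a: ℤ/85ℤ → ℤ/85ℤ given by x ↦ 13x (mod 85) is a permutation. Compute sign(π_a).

-1

Start at x=84: 84 → 72 → 1 → 13 → 84 (one orbit).
Cycle type of π: 4×21 + 1; total 22 cycles.
85 − 22 = 63 transpositions; sign(π) = (−1)^63 = -1.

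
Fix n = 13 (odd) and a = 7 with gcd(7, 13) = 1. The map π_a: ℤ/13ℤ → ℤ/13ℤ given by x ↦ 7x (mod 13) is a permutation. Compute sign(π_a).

Orbit of 10 under x↦7x: [10, 5, 9, 11, 12, 6, 3]… (length divides ord_13(7)).
2 cycles of lengths [12, 1].
2 cycles on 13: each ℓ→(−1)^(ℓ−1), product (−1)^11 = -1.
(7|13)_J = -1 (Zolotarev's lemma cross-check).

-1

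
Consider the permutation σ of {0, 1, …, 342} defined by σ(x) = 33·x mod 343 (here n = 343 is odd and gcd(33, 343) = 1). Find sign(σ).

-1

Start at x=134: 134 → 306 → 151 → 181 → 142 → 227 → 288 → … (one orbit).
The orbit structure of x ↦ 33x mod 343: 4 orbits of sizes [294, 42, 6, 1].
Σ(ℓ_i−1) = 343−4 = 339; sign = (−1)^339 = -1.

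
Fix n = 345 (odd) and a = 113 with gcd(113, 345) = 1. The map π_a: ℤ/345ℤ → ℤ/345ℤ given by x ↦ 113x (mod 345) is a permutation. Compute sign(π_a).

Orbit of 332 under x↦113x: [332, 256, 293, 334, 137, 301, 203]… (length divides ord_345(113)).
Decompose π into cycles: lengths [44, 44, 44, 44, 44, 44, 22, 22, 22, 4, 4, 4, 2, 1] (14 cycles, including the fixed point 0).
sign(π) = (−1)^{n − #cycles} = (−1)^{345−14} = (−1)^331 = -1.
Via Zolotarev, sign(π_{113}) = (113|345) = -1.

-1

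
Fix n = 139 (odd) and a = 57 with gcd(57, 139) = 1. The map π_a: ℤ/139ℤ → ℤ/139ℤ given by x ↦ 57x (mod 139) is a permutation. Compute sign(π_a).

Trace 6: π^k(6) = [6, 64, 34, 131, 100, 1, 57] for k=0..6.
Decompose π into cycles: lengths [23, 23, 23, 23, 23, 23, 1] (7 cycles, including the fixed point 0).
With 7 cycles on 139 points, sign = (−1)^{139−7} = +1.
(57|139)_J = +1 (Zolotarev's lemma cross-check).

+1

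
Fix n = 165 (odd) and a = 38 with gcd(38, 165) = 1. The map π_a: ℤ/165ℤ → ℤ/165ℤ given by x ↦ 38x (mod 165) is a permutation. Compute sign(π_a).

Start at x=124: 124 → 92 → 31 → 23 → 49 → 47 → 136 → … (one orbit).
Decompose π into cycles: lengths [20, 20, 20, 20, 20, 20, 10, 10, 5, 5, 4, 4, 4, 2, 1] (15 cycles, including the fixed point 0).
Σ(ℓ_i−1) = 165−15 = 150; sign = (−1)^150 = +1.

+1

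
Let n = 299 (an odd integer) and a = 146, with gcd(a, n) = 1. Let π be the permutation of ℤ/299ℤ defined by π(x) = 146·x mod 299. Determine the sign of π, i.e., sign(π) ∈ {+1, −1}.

Trace 3: π^k(3) = [3, 139, 261, 133, 282, 209, 16] for k=0..6.
Cycle lengths of π_146 on ℤ/299ℤ: [33, 33, 33, 33, 33, 33, 33, 33, 11, 11, 3, 3, 3, 3, 1]; 15 cycles in total.
sign(π) = (−1)^{n − #cycles} = (−1)^{299−15} = (−1)^284 = +1.
(146|299)_J = +1 (Zolotarev's lemma cross-check).

+1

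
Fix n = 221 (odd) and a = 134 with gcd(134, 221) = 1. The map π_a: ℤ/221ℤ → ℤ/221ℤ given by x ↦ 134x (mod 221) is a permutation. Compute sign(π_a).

Trace 35: π^k(35) = [35, 49, 157, 43, 16, 155, 217] for k=0..6.
13 cycles of lengths [24, 24, 24, 24, 24, 24, 24, 24, 8, 8, 6, 6, 1].
13 cycles on 221: each ℓ→(−1)^(ℓ−1), product (−1)^208 = +1.
The Jacobi symbol (134|221) = +1 (Zolotarev) agrees.

+1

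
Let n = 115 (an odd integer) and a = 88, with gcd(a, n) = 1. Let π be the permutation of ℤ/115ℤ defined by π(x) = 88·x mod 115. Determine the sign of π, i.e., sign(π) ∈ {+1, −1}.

Start at x=26: 26 → 103 → 94 → 107 → 101 → 33 → 29 → … (one orbit).
π_88 has 5 disjoint cycles with lengths [44, 44, 22, 4, 1] on {0,…,114}.
With 5 cycles on 115 points, sign = (−1)^{115−5} = +1.

+1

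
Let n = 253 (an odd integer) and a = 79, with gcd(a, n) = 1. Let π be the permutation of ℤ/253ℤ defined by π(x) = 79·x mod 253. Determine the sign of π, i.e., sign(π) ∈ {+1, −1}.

Orbit of 252 under x↦79x: [252, 174, 84, 58, 28, 188, 178]… (length divides ord_253(79)).
5 cycles of lengths [110, 110, 22, 10, 1].
With 5 cycles on 253 points, sign = (−1)^{253−5} = +1.

+1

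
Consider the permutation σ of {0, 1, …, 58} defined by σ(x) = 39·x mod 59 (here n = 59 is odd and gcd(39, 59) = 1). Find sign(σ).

-1

Trace 29: π^k(29) = [29, 10, 36, 47, 4, 38, 7] for k=0..6.
π_39 has 2 disjoint cycles with lengths [58, 1] on {0,…,58}.
2 cycles on 59: each ℓ→(−1)^(ℓ−1), product (−1)^57 = -1.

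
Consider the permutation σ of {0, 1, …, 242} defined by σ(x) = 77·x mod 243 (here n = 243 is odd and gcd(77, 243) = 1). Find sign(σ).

-1

Orbit of 175 under x↦77x: [175, 110, 208, 221, 7, 53, 193]… (length divides ord_243(77)).
Cycle lengths of π_77 on ℤ/243ℤ: [162, 54, 18, 6, 2, 1]; 6 cycles in total.
sign(π) = (−1)^{n − #cycles} = (−1)^{243−6} = (−1)^237 = -1.
Check: (77/243) = -1 by Zolotarev.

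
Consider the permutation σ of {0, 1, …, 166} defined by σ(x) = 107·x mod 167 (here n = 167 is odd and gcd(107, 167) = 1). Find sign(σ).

+1

Orbit of 33 under x↦107x: [33, 24, 63, 61, 14, 162, 133]… (length divides ord_167(107)).
3 cycles of lengths [83, 83, 1].
167 − 3 = 164 transpositions; sign(π) = (−1)^164 = +1.
Via Zolotarev, sign(π_{107}) = (107|167) = +1.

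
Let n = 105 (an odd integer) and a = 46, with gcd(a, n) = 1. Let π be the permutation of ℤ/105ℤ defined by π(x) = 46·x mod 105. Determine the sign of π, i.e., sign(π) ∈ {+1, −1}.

+1

Trace 1: π^k(1) = [1, 46, 16] for k=0..2.
45 cycles of lengths [3, 3, 3, 3, 3, 3, 3, 3, 3, 3, 3, 3, 3, 3, 3, 3, 3, 3, 3, 3, 3, 3, 3, 3, 3, 3, 3, 3, 3, 3, 1, 1, 1, 1, 1, 1, 1, 1, 1, 1, 1, 1, 1, 1, 1].
n − c = 105 − 45 = 60; sign = (−1)^60 = +1.
Zolotarev: (46|105) = +1, matching the cycle-count sign.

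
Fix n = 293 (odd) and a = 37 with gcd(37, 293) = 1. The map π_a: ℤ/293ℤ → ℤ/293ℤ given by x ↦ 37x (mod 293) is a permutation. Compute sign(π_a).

Orbit of 69 under x↦37x: [69, 209, 115, 153, 94, 255, 59]… (length divides ord_293(37)).
The orbit structure of x ↦ 37x mod 293: 3 orbits of sizes [146, 146, 1].
3 cycles on 293: each ℓ→(−1)^(ℓ−1), product (−1)^290 = +1.
Zolotarev: (37|293) = +1, matching the cycle-count sign.

+1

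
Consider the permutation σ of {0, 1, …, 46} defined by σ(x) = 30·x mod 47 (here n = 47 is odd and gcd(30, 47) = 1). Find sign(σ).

Start at x=25: 25 → 45 → 34 → 33 → 3 → 43 → 21 → … (one orbit).
2 cycles of lengths [46, 1].
Σ(ℓ_i−1) = 47−2 = 45; sign = (−1)^45 = -1.
Zolotarev: (30|47) = -1, matching the cycle-count sign.

-1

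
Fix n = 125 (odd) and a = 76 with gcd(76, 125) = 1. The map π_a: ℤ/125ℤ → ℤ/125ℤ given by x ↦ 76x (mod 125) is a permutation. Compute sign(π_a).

Orbit of 51 under x↦76x: [51, 1, 76, 26, 101]… (length divides ord_125(76)).
Cycle lengths of π_76 on ℤ/125ℤ: [5, 5, 5, 5, 5, 5, 5, 5, 5, 5, 5, 5, 5, 5, 5, 5, 5, 5, 5, 5, 1, 1, 1, 1, 1, 1, 1, 1, 1, 1, 1, 1, 1, 1, 1, 1, 1, 1, 1, 1, 1, 1, 1, 1, 1]; 45 cycles in total.
sign(π) = (−1)^{n − #cycles} = (−1)^{125−45} = (−1)^80 = +1.
(76|125)_J = +1 (Zolotarev's lemma cross-check).

+1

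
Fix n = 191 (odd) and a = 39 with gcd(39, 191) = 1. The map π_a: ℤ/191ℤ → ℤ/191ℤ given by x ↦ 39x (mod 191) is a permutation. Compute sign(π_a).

+1

Orbit of 39 under x↦39x: [39, 184, 109, 49, 1]… (length divides ord_191(39)).
Cycle lengths of π_39 on ℤ/191ℤ: [5, 5, 5, 5, 5, 5, 5, 5, 5, 5, 5, 5, 5, 5, 5, 5, 5, 5, 5, 5, 5, 5, 5, 5, 5, 5, 5, 5, 5, 5, 5, 5, 5, 5, 5, 5, 5, 5, 1]; 39 cycles in total.
n − c = 191 − 39 = 152; sign = (−1)^152 = +1.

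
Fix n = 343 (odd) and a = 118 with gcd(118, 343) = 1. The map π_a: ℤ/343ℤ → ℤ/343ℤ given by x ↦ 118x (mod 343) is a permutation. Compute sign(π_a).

Orbit of 71 under x↦118x: [71, 146, 78, 286, 134, 34, 239]… (length divides ord_343(118)).
10 cycles of lengths [98, 98, 98, 14, 14, 14, 2, 2, 2, 1].
sign(π) = (−1)^{n − #cycles} = (−1)^{343−10} = (−1)^333 = -1.
Via Zolotarev, sign(π_{118}) = (118|343) = -1.

-1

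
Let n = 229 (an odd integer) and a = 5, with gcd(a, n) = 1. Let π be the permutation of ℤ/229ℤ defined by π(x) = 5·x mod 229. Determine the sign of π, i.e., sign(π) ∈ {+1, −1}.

+1

Orbit of 135 under x↦5x: [135, 217, 169, 158, 103, 57, 56]… (length divides ord_229(5)).
3 cycles of lengths [114, 114, 1].
229 − 3 = 226 transpositions; sign(π) = (−1)^226 = +1.
The Jacobi symbol (5|229) = +1 (Zolotarev) agrees.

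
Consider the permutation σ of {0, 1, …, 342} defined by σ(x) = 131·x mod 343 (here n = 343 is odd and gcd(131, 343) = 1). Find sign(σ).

Trace 326: π^k(326) = [326, 174, 156, 199, 1, 131, 11] for k=0..6.
π_131 has 4 disjoint cycles with lengths [294, 42, 6, 1] on {0,…,342}.
Σ(ℓ_i−1) = 343−4 = 339; sign = (−1)^339 = -1.
Zolotarev: (131|343) = -1, matching the cycle-count sign.

-1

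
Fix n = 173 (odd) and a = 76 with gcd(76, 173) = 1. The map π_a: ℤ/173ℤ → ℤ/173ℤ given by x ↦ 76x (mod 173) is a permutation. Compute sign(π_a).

-1

Trace 110: π^k(110) = [110, 56, 104, 119, 48, 15, 102] for k=0..6.
Cycle lengths of π_76 on ℤ/173ℤ: [172, 1]; 2 cycles in total.
sign(π) = (−1)^{n − #cycles} = (−1)^{173−2} = (−1)^171 = -1.
Zolotarev: (76|173) = -1, matching the cycle-count sign.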